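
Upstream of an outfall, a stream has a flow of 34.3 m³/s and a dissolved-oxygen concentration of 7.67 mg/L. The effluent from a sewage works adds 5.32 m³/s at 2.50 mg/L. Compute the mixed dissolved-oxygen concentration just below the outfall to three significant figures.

6.98 mg/L

Flow-weighted mixing: C = (Q_r C_r + Q_w C_w)/(Q_r + Q_w)
= (34.3×7.67 + 5.32×2.50)/(34.3 + 5.32) = 276.4/39.62 = 6.976 mg/L.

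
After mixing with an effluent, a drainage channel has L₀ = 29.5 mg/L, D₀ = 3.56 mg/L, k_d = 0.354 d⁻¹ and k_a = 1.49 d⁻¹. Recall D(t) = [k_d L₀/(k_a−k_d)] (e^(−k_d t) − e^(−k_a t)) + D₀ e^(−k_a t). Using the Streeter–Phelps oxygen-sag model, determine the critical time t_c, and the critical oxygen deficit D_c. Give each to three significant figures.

With k_a/k_d = 4.209 and 1 − D₀(k_a−k_d)/(k_d L₀) = 0.6127,
t_c = ln(4.209 × 0.6127) / (1.49 − 0.354) = ln(2.579) / 1.136 = 0.9474/1.136 = 0.8340 d.
L(t_c) = L₀ e^(−k_d t_c) = 29.5 × 0.7444 = 21.96 mg/L, and at the critical point k_a D_c = k_d L, so D_c = (0.354/1.49) × 21.96 = 5.217 mg/L.

t_c ≈ 0.834 d; D_c ≈ 5.22 mg/L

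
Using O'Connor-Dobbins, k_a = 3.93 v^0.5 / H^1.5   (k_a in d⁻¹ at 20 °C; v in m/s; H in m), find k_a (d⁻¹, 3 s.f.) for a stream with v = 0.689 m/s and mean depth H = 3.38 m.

k_a = 3.93 × 0.689^0.5 / 3.38^1.5 = 3.93 × 0.8301 / 6.214 = 0.5250 d⁻¹.

k_a ≈ 0.525 d⁻¹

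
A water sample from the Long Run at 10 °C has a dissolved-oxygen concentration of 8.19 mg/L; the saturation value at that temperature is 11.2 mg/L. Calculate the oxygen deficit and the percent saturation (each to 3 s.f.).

D ≈ 3.01 mg/L; 73.1 % saturation

D = C_s − C = 11.2 − 8.19 = 3.01 mg/L.
% saturation = 8.19/11.2 × 100 = 73.1 %.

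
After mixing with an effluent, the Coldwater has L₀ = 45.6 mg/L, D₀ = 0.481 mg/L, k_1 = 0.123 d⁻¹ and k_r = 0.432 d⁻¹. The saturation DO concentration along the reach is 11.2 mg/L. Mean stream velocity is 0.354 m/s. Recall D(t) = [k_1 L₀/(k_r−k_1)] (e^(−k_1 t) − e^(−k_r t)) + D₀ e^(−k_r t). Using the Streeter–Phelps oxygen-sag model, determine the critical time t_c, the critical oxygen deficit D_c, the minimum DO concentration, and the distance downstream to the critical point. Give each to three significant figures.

At the critical point dD/dt = 0, so k_1 L₀ e^(−k_1 t) = k_r D. Substituting D(t) from the Streeter–Phelps equation and solving for t gives
t_c = ln[(k_r/k_1)(1 − D₀(k_r−k_1)/(k_1 L₀))] / (k_r−k_1).
Here k_r−k_1 = 0.3090 d⁻¹ and 1 − D₀(k_r−k_1)/(k_1 L₀) = 1 − 0.481×0.3090/(0.123×45.6) = 0.9735, so
t_c = ln(3.512 × 0.9735) / 0.3090 = 1.229 / 0.3090 = 3.979 d.
L(t_c) = L₀ e^(−k_1 t_c) = 45.6 × 0.6130 = 27.95 mg/L, and at the critical point k_r D_c = k_1 L, so D_c = (0.123/0.432) × 27.95 = 7.959 mg/L.
Minimum DO = C_s − D_c = 11.2 − 7.959 = 3.241 mg/L.
x_c = v t_c = 0.354 m/s × 3.979 d × 86400 s/d = 121700 m ≈ 122 km.

t_c ≈ 3.98 d; D_c ≈ 7.96 mg/L; min DO ≈ 3.24 mg/L; x_c ≈ 122 km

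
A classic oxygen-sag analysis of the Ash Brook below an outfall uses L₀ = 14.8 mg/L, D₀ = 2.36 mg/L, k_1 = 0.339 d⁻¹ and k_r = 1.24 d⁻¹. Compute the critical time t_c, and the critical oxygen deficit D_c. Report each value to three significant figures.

t_c ≈ 0.827 d; D_c ≈ 3.06 mg/L

At the critical point dD/dt = 0, so k_1 L₀ e^(−k_1 t) = k_r D. Substituting D(t) from the Streeter–Phelps equation and solving for t gives
t_c = ln[(k_r/k_1)(1 − D₀(k_r−k_1)/(k_1 L₀))] / (k_r−k_1).
Here k_r−k_1 = 0.9010 d⁻¹ and 1 − D₀(k_r−k_1)/(k_1 L₀) = 1 − 2.36×0.9010/(0.339×14.8) = 0.5762, so
t_c = ln(3.658 × 0.5762) / 0.9010 = 0.7455 / 0.9010 = 0.8275 d.
L(t_c) = L₀ e^(−k_1 t_c) = 14.8 × 0.7554 = 11.18 mg/L, and at the critical point k_r D_c = k_1 L, so D_c = (0.339/1.24) × 11.18 = 3.056 mg/L.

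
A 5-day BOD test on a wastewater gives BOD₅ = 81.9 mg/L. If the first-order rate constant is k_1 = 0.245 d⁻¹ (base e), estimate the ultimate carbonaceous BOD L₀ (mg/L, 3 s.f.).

BOD₅ = L₀(1 − e^(−5k_1)) ⇒ L₀ = BOD₅ / (1 − e^(−5×0.245))
= 81.9 / (1 − 0.2938) = 81.9 / 0.7062 = 116.0 mg/L.

L₀ ≈ 116 mg/L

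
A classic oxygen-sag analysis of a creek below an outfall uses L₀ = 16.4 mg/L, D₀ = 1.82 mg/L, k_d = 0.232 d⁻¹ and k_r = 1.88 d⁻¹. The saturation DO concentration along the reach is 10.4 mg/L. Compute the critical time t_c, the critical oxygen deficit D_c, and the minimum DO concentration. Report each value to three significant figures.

With k_r/k_d = 8.103 and 1 − D₀(k_r−k_d)/(k_d L₀) = 0.2117,
t_c = ln(8.103 × 0.2117) / (1.88 − 0.232) = ln(1.715) / 1.648 = 0.5397/1.648 = 0.3275 d.
L(t_c) = L₀ e^(−k_d t_c) = 16.4 × 0.9268 = 15.20 mg/L, and at the critical point k_r D_c = k_d L, so D_c = (0.232/1.88) × 15.20 = 1.876 mg/L.
Minimum DO = C_s − D_c = 10.4 − 1.876 = 8.524 mg/L.

t_c ≈ 0.327 d; D_c ≈ 1.88 mg/L; min DO ≈ 8.52 mg/L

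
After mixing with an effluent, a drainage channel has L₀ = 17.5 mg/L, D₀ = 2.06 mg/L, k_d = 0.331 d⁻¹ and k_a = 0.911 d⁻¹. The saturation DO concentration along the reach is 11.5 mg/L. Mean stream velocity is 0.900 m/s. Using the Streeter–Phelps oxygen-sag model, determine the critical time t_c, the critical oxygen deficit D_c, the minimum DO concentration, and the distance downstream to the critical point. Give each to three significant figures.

t_c ≈ 1.35 d; D_c ≈ 4.07 mg/L; min DO ≈ 7.43 mg/L; x_c ≈ 105 km

With k_a/k_d = 2.752 and 1 − D₀(k_a−k_d)/(k_d L₀) = 0.7937,
t_c = ln(2.752 × 0.7937) / (0.911 − 0.331) = ln(2.185) / 0.5800 = 0.7814/0.5800 = 1.347 d.
L(t_c) = L₀ e^(−k_d t_c) = 17.5 × 0.6402 = 11.20 mg/L, and at the critical point k_a D_c = k_d L, so D_c = (0.331/0.911) × 11.20 = 4.071 mg/L.
Minimum DO = C_s − D_c = 11.5 − 4.071 = 7.429 mg/L.
x_c = v t_c = 0.900 m/s × 1.347 d × 86400 s/d = 104800 m ≈ 105 km.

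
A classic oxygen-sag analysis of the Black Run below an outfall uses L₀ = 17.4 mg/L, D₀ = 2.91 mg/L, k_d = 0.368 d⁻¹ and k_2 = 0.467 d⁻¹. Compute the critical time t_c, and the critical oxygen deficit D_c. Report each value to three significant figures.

t_c ≈ 1.94 d; D_c ≈ 6.71 mg/L

With k_2/k_d = 1.269 and 1 − D₀(k_2−k_d)/(k_d L₀) = 0.9550,
t_c = ln(1.269 × 0.9550) / (0.467 − 0.368) = ln(1.212) / 0.09900 = 0.1922/0.09900 = 1.942 d.
D_c = (k_d/k_2) L₀ e^(−k_d t_c) = (0.368/0.467) × 17.4 × e^(−0.368×1.942) = 0.7880 × 17.4 × 0.4894 = 6.711 mg/L.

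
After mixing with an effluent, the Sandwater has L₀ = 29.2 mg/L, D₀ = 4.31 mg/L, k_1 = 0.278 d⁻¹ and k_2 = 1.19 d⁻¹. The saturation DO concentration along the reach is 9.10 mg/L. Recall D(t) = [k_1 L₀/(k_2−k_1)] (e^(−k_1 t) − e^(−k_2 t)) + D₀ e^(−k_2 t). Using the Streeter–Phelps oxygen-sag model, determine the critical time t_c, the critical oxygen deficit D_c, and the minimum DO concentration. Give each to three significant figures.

With k_2/k_1 = 4.281 and 1 − D₀(k_2−k_1)/(k_1 L₀) = 0.5158,
t_c = ln(4.281 × 0.5158) / (1.19 − 0.278) = ln(2.208) / 0.9120 = 0.7920/0.9120 = 0.8684 d.
D_c = (k_1/k_2) L₀ e^(−k_1 t_c) = (0.278/1.19) × 29.2 × e^(−0.278×0.8684) = 0.2336 × 29.2 × 0.7855 = 5.358 mg/L.
Minimum DO = C_s − D_c = 9.10 − 5.358 = 3.742 mg/L.

t_c ≈ 0.868 d; D_c ≈ 5.36 mg/L; min DO ≈ 3.74 mg/L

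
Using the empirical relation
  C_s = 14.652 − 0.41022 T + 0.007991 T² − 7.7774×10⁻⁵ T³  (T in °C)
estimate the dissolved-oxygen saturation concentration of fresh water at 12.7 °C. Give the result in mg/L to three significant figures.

C_s ≈ 10.6 mg/L

C_s = 14.652 − 0.41022×12.7 + 0.007991×12.7² − 7.7774×10⁻⁵×12.7³ = 10.57 mg/L.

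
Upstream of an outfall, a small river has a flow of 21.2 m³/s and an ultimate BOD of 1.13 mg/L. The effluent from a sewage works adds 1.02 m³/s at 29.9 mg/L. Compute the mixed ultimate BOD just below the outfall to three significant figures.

2.45 mg/L

Flow-weighted mixing: C = (Q_r C_r + Q_w C_w)/(Q_r + Q_w)
= (21.2×1.13 + 1.02×29.9)/(21.2 + 1.02) = 54.45/22.22 = 2.451 mg/L.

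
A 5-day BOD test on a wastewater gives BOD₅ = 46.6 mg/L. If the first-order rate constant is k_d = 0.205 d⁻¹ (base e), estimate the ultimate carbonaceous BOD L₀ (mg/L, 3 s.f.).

BOD₅ = L₀(1 − e^(−5k_d)) ⇒ L₀ = BOD₅ / (1 − e^(−5×0.205))
= 46.6 / (1 − 0.3588) = 46.6 / 0.6412 = 72.68 mg/L.

L₀ ≈ 72.7 mg/L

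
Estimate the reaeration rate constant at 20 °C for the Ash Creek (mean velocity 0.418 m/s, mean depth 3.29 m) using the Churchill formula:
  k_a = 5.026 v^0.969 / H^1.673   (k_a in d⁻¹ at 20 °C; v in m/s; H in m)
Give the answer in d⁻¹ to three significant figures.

k_a ≈ 0.294 d⁻¹

k_a = 5.026 × 0.418^0.969 / 3.29^1.673 = 5.026 × 0.4295 / 7.333 = 0.2944 d⁻¹.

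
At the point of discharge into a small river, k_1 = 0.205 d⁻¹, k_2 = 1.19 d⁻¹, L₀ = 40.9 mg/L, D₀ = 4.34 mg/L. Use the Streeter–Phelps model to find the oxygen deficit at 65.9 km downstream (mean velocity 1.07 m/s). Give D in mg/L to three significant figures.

Travel time t = x/v = 65.9 km / (1.07 m/s) = 65900 m / 1.07 m/s = 61590 s = 0.7128 d.
k_1 L₀/(k_2−k_1) = 0.205×40.9/(1.19−0.205) = 8.384/0.9850 = 8.512 mg/L.
e^(−k_1 t) = e^(−0.205×0.7128) = 0.8640; e^(−k_2 t) = e^(−1.19×0.7128) = 0.4282.
D = 8.512 × (0.8640 − 0.4282) + 4.34 × 0.4282 = 3.710 + 1.858 = 5.569 mg/L.

D ≈ 5.57 mg/L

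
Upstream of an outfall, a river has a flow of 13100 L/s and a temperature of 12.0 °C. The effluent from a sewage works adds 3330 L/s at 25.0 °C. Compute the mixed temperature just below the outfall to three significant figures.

Flow-weighted mixing: C = (Q_r C_r + Q_w C_w)/(Q_r + Q_w)
= (13100×12.0 + 3330×25.0)/(13100 + 3330) = 240400/16430 = 14.63 °C.

14.6 °C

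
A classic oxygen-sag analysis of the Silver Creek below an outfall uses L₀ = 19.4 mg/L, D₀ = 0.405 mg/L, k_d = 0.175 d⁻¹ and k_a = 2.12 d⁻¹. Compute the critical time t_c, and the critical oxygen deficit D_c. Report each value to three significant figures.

At the critical point dD/dt = 0, so k_d L₀ e^(−k_d t) = k_a D. Substituting D(t) from the Streeter–Phelps equation and solving for t gives
t_c = ln[(k_a/k_d)(1 − D₀(k_a−k_d)/(k_d L₀))] / (k_a−k_d).
Here k_a−k_d = 1.945 d⁻¹ and 1 − D₀(k_a−k_d)/(k_d L₀) = 1 − 0.405×1.945/(0.175×19.4) = 0.7680, so
t_c = ln(12.11 × 0.7680) / 1.945 = 2.230 / 1.945 = 1.147 d.
D_c = (k_d/k_a) L₀ e^(−k_d t_c) = (0.175/2.12) × 19.4 × e^(−0.175×1.147) = 0.08255 × 19.4 × 0.8182 = 1.310 mg/L.

t_c ≈ 1.15 d; D_c ≈ 1.31 mg/L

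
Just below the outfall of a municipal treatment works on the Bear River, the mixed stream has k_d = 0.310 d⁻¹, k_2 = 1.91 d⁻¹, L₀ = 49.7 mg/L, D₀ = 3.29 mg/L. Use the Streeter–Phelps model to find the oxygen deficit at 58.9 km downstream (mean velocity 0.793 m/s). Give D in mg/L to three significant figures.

Travel time t = x/v = 58.9 km / (0.793 m/s) = 58900 m / 0.793 m/s = 74270 s = 0.8597 d.
k_d L₀/(k_2−k_d) = 0.310×49.7/(1.91−0.310) = 15.41/1.600 = 9.629 mg/L.
e^(−k_d t) = e^(−0.310×0.8597) = 0.7661; e^(−k_2 t) = e^(−1.91×0.8597) = 0.1936.
D = 9.629 × (0.7661 − 0.1936) + 3.29 × 0.1936 = 5.512 + 0.6369 = 6.149 mg/L.

D ≈ 6.15 mg/L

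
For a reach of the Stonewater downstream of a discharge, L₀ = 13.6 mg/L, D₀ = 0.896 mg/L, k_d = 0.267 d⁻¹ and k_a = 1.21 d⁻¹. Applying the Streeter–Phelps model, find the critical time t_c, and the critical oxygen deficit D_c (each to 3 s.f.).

At the critical point dD/dt = 0, so k_d L₀ e^(−k_d t) = k_a D. Substituting D(t) from the Streeter–Phelps equation and solving for t gives
t_c = ln[(k_a/k_d)(1 − D₀(k_a−k_d)/(k_d L₀))] / (k_a−k_d).
Here k_a−k_d = 0.9430 d⁻¹ and 1 − D₀(k_a−k_d)/(k_d L₀) = 1 − 0.896×0.9430/(0.267×13.6) = 0.7673, so
t_c = ln(4.532 × 0.7673) / 0.9430 = 1.246 / 0.9430 = 1.322 d.
D_c = (k_d/k_a) L₀ e^(−k_d t_c) = (0.267/1.21) × 13.6 × e^(−0.267×1.322) = 0.2207 × 13.6 × 0.7027 = 2.109 mg/L.

t_c ≈ 1.32 d; D_c ≈ 2.11 mg/L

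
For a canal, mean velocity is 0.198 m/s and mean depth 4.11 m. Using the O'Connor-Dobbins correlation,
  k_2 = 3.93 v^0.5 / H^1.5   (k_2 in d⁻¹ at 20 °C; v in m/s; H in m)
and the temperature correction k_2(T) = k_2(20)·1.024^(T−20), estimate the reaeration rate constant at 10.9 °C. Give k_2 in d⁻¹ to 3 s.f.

k_2(20) = 3.93 × 0.198^0.5 / 4.11^1.5 = 3.93 × 0.4450 / 8.332 = 0.2099 d⁻¹.
k_2(10.9) = 0.2099 × 1.024^(10.9−20) = 0.2099 × 0.8059 = 0.1691 d⁻¹.

k_2 ≈ 0.169 d⁻¹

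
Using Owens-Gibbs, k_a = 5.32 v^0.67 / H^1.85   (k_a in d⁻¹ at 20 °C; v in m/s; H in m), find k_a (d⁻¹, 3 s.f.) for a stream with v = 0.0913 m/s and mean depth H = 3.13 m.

k_a ≈ 0.130 d⁻¹

k_a = 5.32 × 0.0913^0.67 / 3.13^1.85 = 5.32 × 0.2011 / 8.256 = 0.1296 d⁻¹.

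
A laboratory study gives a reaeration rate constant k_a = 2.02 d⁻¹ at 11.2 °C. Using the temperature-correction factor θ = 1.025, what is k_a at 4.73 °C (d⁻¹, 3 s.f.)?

k_a ≈ 1.72 d⁻¹

k_a(T₂) = k_a(T₁) · θ^(T₂−T₁) = 2.02 × 1.025^(4.73−11.2)
= 2.02 × 1.025^-6.47 = 2.02 × 0.8523 = 1.722 d⁻¹.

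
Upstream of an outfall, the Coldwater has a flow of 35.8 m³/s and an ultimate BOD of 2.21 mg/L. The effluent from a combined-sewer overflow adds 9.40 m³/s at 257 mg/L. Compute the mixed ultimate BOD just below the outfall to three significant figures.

Flow-weighted mixing: C = (Q_r C_r + Q_w C_w)/(Q_r + Q_w)
= (35.8×2.21 + 9.40×257)/(35.8 + 9.40) = 2495/45.20 = 55.20 mg/L.

55.2 mg/L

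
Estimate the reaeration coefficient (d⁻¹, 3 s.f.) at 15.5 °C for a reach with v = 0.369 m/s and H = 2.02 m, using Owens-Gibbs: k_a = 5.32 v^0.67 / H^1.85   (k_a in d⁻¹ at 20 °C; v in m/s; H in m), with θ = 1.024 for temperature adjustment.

k_a ≈ 0.668 d⁻¹

k_a(20) = 5.32 × 0.369^0.67 / 2.02^1.85 = 5.32 × 0.5128 / 3.672 = 0.7429 d⁻¹.
k_a(15.5) = 0.7429 × 1.024^(15.5−20) = 0.7429 × 0.8988 = 0.6677 d⁻¹.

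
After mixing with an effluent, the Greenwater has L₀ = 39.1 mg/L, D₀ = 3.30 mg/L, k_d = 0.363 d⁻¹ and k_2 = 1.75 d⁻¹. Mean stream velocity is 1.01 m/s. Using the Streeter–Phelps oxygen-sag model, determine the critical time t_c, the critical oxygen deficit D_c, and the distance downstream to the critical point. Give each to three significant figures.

t_c = [1/(k_2−k_d)] ln[(k_2/k_d)(1 − D₀(k_2−k_d)/(k_d L₀))]
= [1/(1.75−0.363)] ln[(1.75/0.363)(1 − 3.30×1.387/(0.363×39.1))]
= (1/1.387) ln[4.821 × 0.6775] = 0.7210 × ln(3.266) = 0.7210 × 1.184 = 0.8534 d.
D_c = (k_d/k_2) L₀ e^(−k_d t_c) = (0.363/1.75) × 39.1 × e^(−0.363×0.8534) = 0.2074 × 39.1 × 0.7336 = 5.950 mg/L.
x_c = v t_c = 1.01 m/s × 0.8534 d × 86400 s/d = 74470 m ≈ 74.5 km.

t_c ≈ 0.853 d; D_c ≈ 5.95 mg/L; x_c ≈ 74.5 km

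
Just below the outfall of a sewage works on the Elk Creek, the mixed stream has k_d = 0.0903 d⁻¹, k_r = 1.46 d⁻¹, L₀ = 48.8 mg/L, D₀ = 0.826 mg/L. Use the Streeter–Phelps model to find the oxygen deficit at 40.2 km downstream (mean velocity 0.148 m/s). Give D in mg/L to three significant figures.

D ≈ 2.40 mg/L

Travel time t = x/v = 40.2 km / (0.148 m/s) = 40200 m / 0.148 m/s = 271600 s = 3.144 d.
k_d L₀/(k_r−k_d) = 0.0903×48.8/(1.46−0.0903) = 4.407/1.370 = 3.217 mg/L.
e^(−k_d t) = e^(−0.0903×3.144) = 0.7529; e^(−k_r t) = e^(−1.46×3.144) = 0.01015.
D = 3.217 × (0.7529 − 0.01015) + 0.826 × 0.01015 = 2.389 + 0.008387 = 2.398 mg/L.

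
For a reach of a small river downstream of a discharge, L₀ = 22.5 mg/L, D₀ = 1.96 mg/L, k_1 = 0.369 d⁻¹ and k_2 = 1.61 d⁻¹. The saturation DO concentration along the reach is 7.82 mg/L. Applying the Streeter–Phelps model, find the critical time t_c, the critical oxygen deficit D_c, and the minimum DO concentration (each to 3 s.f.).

t_c ≈ 0.908 d; D_c ≈ 3.69 mg/L; min DO ≈ 4.13 mg/L

At the critical point dD/dt = 0, so k_1 L₀ e^(−k_1 t) = k_2 D. Substituting D(t) from the Streeter–Phelps equation and solving for t gives
t_c = ln[(k_2/k_1)(1 − D₀(k_2−k_1)/(k_1 L₀))] / (k_2−k_1).
Here k_2−k_1 = 1.241 d⁻¹ and 1 − D₀(k_2−k_1)/(k_1 L₀) = 1 − 1.96×1.241/(0.369×22.5) = 0.7070, so
t_c = ln(4.363 × 0.7070) / 1.241 = 1.127 / 1.241 = 0.9077 d.
D_c = (k_1/k_2) L₀ e^(−k_1 t_c) = (0.369/1.61) × 22.5 × e^(−0.369×0.9077) = 0.2292 × 22.5 × 0.7154 = 3.689 mg/L.
Minimum DO = C_s − D_c = 7.82 − 3.689 = 4.131 mg/L.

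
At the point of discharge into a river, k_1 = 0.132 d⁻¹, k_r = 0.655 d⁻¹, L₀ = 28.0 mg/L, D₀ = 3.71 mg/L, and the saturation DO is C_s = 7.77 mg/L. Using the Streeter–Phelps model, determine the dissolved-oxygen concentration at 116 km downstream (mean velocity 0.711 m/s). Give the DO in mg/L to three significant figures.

Travel time t = x/v = 116 km / (0.711 m/s) = 116000 m / 0.711 m/s = 163200 s = 1.888 d.
k_1 L₀/(k_r−k_1) = 0.132×28.0/(0.655−0.132) = 3.696/0.5230 = 7.067 mg/L.
e^(−k_1 t) = e^(−0.132×1.888) = 0.7794; e^(−k_r t) = e^(−0.655×1.888) = 0.2903.
D = 7.067 × (0.7794 − 0.2903) + 3.71 × 0.2903 = 3.456 + 1.077 = 4.533 mg/L.
DO = C_s − D = 7.77 − 4.533 = 3.237 mg/L.

DO ≈ 3.24 mg/L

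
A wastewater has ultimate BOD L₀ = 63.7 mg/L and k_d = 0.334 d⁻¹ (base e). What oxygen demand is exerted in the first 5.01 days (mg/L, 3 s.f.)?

y ≈ 51.7 mg/L

y_t = L₀(1 − e^(−k_d t)) = 63.7 × (1 − e^(−0.334×5.01))
= 63.7 × (1 − 0.1876) = 63.7 × 0.8124 = 51.75 mg/L.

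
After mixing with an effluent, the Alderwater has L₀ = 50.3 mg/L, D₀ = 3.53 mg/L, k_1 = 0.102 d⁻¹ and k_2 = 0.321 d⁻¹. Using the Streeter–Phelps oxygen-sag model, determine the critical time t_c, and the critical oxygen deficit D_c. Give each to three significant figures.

t_c ≈ 4.49 d; D_c ≈ 10.1 mg/L

With k_2/k_1 = 3.147 and 1 − D₀(k_2−k_1)/(k_1 L₀) = 0.8493,
t_c = ln(3.147 × 0.8493) / (0.321 − 0.102) = ln(2.673) / 0.2190 = 0.9832/0.2190 = 4.489 d.
D_c = (k_1/k_2) L₀ e^(−k_1 t_c) = (0.102/0.321) × 50.3 × e^(−0.102×4.489) = 0.3178 × 50.3 × 0.6326 = 10.11 mg/L.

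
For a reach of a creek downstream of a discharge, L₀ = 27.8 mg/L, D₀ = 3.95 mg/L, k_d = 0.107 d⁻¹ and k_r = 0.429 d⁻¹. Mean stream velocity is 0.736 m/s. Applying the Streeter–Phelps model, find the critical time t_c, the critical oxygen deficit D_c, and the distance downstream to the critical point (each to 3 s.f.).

With k_r/k_d = 4.009 and 1 − D₀(k_r−k_d)/(k_d L₀) = 0.5724,
t_c = ln(4.009 × 0.5724) / (0.429 − 0.107) = ln(2.295) / 0.3220 = 0.8307/0.3220 = 2.580 d.
L(t_c) = L₀ e^(−k_d t_c) = 27.8 × 0.7588 = 21.09 mg/L, and at the critical point k_r D_c = k_d L, so D_c = (0.107/0.429) × 21.09 = 5.261 mg/L.
x_c = v t_c = 0.736 m/s × 2.580 d × 86400 s/d = 164100 m ≈ 164 km.

t_c ≈ 2.58 d; D_c ≈ 5.26 mg/L; x_c ≈ 164 km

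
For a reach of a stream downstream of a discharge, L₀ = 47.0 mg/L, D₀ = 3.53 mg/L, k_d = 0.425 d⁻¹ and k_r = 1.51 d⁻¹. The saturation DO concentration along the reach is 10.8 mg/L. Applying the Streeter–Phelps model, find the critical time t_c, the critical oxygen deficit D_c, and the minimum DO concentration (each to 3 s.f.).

t_c = [1/(k_r−k_d)] ln[(k_r/k_d)(1 − D₀(k_r−k_d)/(k_d L₀))]
= [1/(1.51−0.425)] ln[(1.51/0.425)(1 − 3.53×1.085/(0.425×47.0))]
= (1/1.085) ln[3.553 × 0.8083] = 0.9217 × ln(2.872) = 0.9217 × 1.055 = 0.9723 d.
D_c = (k_d/k_r) L₀ e^(−k_d t_c) = (0.425/1.51) × 47.0 × e^(−0.425×0.9723) = 0.2815 × 47.0 × 0.6615 = 8.751 mg/L.
Minimum DO = C_s − D_c = 10.8 − 8.751 = 2.049 mg/L.

t_c ≈ 0.972 d; D_c ≈ 8.75 mg/L; min DO ≈ 2.05 mg/L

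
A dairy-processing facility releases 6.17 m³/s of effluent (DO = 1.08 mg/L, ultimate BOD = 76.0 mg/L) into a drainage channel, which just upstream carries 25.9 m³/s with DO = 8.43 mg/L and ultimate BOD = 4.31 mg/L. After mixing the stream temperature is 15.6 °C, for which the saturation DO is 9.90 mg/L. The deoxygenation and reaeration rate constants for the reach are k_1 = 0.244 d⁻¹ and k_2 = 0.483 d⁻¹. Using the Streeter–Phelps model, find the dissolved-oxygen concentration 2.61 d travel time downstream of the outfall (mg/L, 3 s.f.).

DO ≈ 4.55 mg/L

Mixed DO = (25.9×8.43 + 6.17×1.08)/(25.9+6.17) = 225.0/32.07 = 7.016 mg/L.
Mixed L₀ = (25.9×4.31 + 6.17×76.0)/(32.07) = 580.5/32.07 = 18.10 mg/L.
Initial deficit D₀ = C_s − DO₀ = 9.90 − 7.016 = 2.884 mg/L.
D(2.61) = [0.244×18.10/(0.483−0.244)](e^(−0.244×2.61) − e^(−0.483×2.61)) + 2.884 e^(−0.483×2.61)
= 18.48 × (0.5290 − 0.2835) + 2.884 × 0.2835 = 5.354 mg/L.
DO = 9.90 − 5.354 = 4.546 mg/L.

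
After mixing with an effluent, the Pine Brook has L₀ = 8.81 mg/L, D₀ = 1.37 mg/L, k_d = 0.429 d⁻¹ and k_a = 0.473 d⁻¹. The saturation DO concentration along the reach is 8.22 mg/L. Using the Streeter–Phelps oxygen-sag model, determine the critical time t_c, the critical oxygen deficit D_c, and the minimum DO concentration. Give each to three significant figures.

With k_a/k_d = 1.103 and 1 − D₀(k_a−k_d)/(k_d L₀) = 0.9841,
t_c = ln(1.103 × 0.9841) / (0.473 − 0.429) = ln(1.085) / 0.04400 = 0.08156/0.04400 = 1.854 d.
D_c = (k_d/k_a) L₀ e^(−k_d t_c) = (0.429/0.473) × 8.81 × e^(−0.429×1.854) = 0.9070 × 8.81 × 0.4515 = 3.608 mg/L.
Minimum DO = C_s − D_c = 8.22 − 3.608 = 4.612 mg/L.

t_c ≈ 1.85 d; D_c ≈ 3.61 mg/L; min DO ≈ 4.61 mg/L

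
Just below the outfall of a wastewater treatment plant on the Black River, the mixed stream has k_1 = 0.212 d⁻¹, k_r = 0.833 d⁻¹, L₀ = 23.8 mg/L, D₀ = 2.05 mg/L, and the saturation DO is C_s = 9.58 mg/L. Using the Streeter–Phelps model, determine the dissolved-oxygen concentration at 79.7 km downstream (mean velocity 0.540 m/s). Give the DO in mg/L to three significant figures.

DO ≈ 5.39 mg/L

Travel time t = x/v = 79.7 km / (0.540 m/s) = 79700 m / 0.540 m/s = 147600 s = 1.708 d.
k_1 L₀/(k_r−k_1) = 0.212×23.8/(0.833−0.212) = 5.046/0.6210 = 8.125 mg/L.
e^(−k_1 t) = e^(−0.212×1.708) = 0.6962; e^(−k_r t) = e^(−0.833×1.708) = 0.2410.
D = 8.125 × (0.6962 − 0.2410) + 2.05 × 0.2410 = 3.698 + 0.4940 = 4.192 mg/L.
DO = C_s − D = 9.58 − 4.192 = 5.388 mg/L.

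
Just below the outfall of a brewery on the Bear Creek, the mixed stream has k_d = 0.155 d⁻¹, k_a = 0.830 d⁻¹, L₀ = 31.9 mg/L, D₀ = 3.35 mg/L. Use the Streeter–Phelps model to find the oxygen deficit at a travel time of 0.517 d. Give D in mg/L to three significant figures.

k_d L₀/(k_a−k_d) = 0.155×31.9/(0.830−0.155) = 4.944/0.6750 = 7.325 mg/L.
e^(−k_d t) = e^(−0.155×0.5170) = 0.9230; e^(−k_a t) = e^(−0.830×0.5170) = 0.6511.
D = 7.325 × (0.9230 − 0.6511) + 3.35 × 0.6511 = 1.992 + 2.181 = 4.173 mg/L.

D ≈ 4.17 mg/L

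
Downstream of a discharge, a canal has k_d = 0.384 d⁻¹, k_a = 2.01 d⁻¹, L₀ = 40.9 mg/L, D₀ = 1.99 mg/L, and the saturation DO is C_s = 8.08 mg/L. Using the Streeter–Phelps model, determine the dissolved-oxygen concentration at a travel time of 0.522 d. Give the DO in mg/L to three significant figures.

k_d L₀/(k_a−k_d) = 0.384×40.9/(2.01−0.384) = 15.71/1.626 = 9.659 mg/L.
e^(−k_d t) = e^(−0.384×0.5220) = 0.8184; e^(−k_a t) = e^(−2.01×0.5220) = 0.3502.
D = 9.659 × (0.8184 − 0.3502) + 1.99 × 0.3502 = 4.522 + 0.6969 = 5.219 mg/L.
DO = C_s − D = 8.08 − 5.219 = 2.861 mg/L.

DO ≈ 2.86 mg/L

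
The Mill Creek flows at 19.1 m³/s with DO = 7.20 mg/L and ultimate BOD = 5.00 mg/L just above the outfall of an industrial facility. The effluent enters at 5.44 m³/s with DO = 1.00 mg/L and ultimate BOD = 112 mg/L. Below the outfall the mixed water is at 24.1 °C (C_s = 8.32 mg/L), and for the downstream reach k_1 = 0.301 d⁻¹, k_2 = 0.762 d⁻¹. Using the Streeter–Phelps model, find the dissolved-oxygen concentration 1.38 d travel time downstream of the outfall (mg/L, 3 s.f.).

DO ≈ 1.62 mg/L

Mixed DO = (19.1×7.20 + 5.44×1.00)/(19.1+5.44) = 143.0/24.54 = 5.826 mg/L.
Mixed L₀ = (19.1×5.00 + 5.44×112)/(24.54) = 704.8/24.54 = 28.72 mg/L.
Initial deficit D₀ = C_s − DO₀ = 8.32 − 5.826 = 2.494 mg/L.
D(1.38) = [0.301×28.72/(0.762−0.301)](e^(−0.301×1.38) − e^(−0.762×1.38)) + 2.494 e^(−0.762×1.38)
= 18.75 × (0.6601 − 0.3494) + 2.494 × 0.3494 = 6.698 mg/L.
DO = 8.32 − 6.698 = 1.622 mg/L.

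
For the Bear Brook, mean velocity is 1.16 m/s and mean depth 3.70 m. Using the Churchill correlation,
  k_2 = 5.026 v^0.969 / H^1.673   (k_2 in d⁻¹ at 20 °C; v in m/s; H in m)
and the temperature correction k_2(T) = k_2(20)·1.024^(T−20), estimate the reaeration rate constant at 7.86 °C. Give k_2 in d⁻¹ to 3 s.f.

k_2(20) = 5.026 × 1.16^0.969 / 3.70^1.673 = 5.026 × 1.155 / 8.925 = 0.6503 d⁻¹.
k_2(7.86) = 0.6503 × 1.024^(7.86−20) = 0.6503 × 0.7498 = 0.4876 d⁻¹.

k_2 ≈ 0.488 d⁻¹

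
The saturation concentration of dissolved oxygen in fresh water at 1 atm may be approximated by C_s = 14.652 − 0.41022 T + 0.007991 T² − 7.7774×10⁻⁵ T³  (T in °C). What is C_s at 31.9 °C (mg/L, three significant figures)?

C_s = 14.652 − 0.41022×31.9 + 0.007991×31.9² − 7.7774×10⁻⁵×31.9³ = 7.173 mg/L.

C_s ≈ 7.17 mg/L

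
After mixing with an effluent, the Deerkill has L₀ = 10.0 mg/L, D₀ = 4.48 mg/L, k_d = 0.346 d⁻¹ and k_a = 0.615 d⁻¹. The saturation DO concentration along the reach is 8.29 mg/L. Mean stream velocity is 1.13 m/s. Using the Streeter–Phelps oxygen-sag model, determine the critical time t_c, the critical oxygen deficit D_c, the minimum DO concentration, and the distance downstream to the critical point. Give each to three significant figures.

t_c = [1/(k_a−k_d)] ln[(k_a/k_d)(1 − D₀(k_a−k_d)/(k_d L₀))]
= [1/(0.615−0.346)] ln[(0.615/0.346)(1 − 4.48×0.2690/(0.346×10.0))]
= (1/0.2690) ln[1.777 × 0.6517] = 3.717 × ln(1.158) = 3.717 × 0.1470 = 0.5465 d.
L(t_c) = L₀ e^(−k_d t_c) = 10.0 × 0.8277 = 8.277 mg/L, and at the critical point k_a D_c = k_d L, so D_c = (0.346/0.615) × 8.277 = 4.657 mg/L.
Minimum DO = C_s − D_c = 8.29 − 4.657 = 3.633 mg/L.
x_c = v t_c = 1.13 m/s × 0.5465 d × 86400 s/d = 53360 m ≈ 53.4 km.

t_c ≈ 0.547 d; D_c ≈ 4.66 mg/L; min DO ≈ 3.63 mg/L; x_c ≈ 53.4 km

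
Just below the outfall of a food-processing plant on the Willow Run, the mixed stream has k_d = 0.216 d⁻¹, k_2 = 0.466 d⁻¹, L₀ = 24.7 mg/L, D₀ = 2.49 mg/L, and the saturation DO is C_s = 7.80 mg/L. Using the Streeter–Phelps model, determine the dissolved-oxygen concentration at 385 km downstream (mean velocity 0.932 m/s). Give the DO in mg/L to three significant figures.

DO ≈ 2.23 mg/L

Travel time t = x/v = 385 km / (0.932 m/s) = 385000 m / 0.932 m/s = 413100 s = 4.781 d.
k_d L₀/(k_2−k_d) = 0.216×24.7/(0.466−0.216) = 5.335/0.2500 = 21.34 mg/L.
e^(−k_d t) = e^(−0.216×4.781) = 0.3560; e^(−k_2 t) = e^(−0.466×4.781) = 0.1077.
D = 21.34 × (0.3560 − 0.1077) + 2.49 × 0.1077 = 5.299 + 0.2683 = 5.567 mg/L.
DO = C_s − D = 7.80 − 5.567 = 2.233 mg/L.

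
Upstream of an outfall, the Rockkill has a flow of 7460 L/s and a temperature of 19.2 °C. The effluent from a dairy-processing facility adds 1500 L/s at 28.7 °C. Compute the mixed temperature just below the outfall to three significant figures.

Flow-weighted mixing: C = (Q_r C_r + Q_w C_w)/(Q_r + Q_w)
= (7460×19.2 + 1500×28.7)/(7460 + 1500) = 186300/8960 = 20.79 °C.

20.8 °C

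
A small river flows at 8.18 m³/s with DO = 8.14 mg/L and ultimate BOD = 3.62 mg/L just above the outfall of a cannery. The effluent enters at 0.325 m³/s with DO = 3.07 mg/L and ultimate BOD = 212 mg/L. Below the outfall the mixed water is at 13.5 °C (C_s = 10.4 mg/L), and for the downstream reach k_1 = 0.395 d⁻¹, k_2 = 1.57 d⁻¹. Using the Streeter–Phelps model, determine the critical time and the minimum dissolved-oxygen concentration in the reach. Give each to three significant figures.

t_c ≈ 0.328 d; minimum DO ≈ 7.84 mg/L

Mixed DO = (8.18×8.14 + 0.325×3.07)/(8.18+0.325) = 67.58/8.505 = 7.946 mg/L.
Mixed L₀ = (8.18×3.62 + 0.325×212)/(8.505) = 98.51/8.505 = 11.58 mg/L.
Initial deficit D₀ = C_s − DO₀ = 10.4 − 7.946 = 2.454 mg/L.
t_c = (1/1.175) ln[(1.57/0.395)(1 − 2.454×1.175/(0.395×11.58))] = 0.8511 × ln(1.470) = 0.3279 d.
D_c = (0.395/1.57) × 11.58 × e^(−0.395×0.3279) = 0.2516 × 11.58 × 0.8785 = 2.560 mg/L.
Minimum DO = 10.4 − 2.560 = 7.840 mg/L.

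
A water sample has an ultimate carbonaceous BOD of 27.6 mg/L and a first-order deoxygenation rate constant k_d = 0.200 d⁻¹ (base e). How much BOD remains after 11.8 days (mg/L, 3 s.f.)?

L_t = L₀ e^(−k_d t) = 27.6 × e^(−0.200×11.8) = 27.6 × 0.09442 = 2.606 mg/L.

L ≈ 2.61 mg/L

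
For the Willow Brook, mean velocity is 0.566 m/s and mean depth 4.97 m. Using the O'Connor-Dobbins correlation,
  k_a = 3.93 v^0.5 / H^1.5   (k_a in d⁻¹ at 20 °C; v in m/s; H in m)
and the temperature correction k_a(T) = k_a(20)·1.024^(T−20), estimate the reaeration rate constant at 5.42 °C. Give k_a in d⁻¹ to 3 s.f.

k_a ≈ 0.189 d⁻¹

k_a(20) = 3.93 × 0.566^0.5 / 4.97^1.5 = 3.93 × 0.7523 / 11.08 = 0.2668 d⁻¹.
k_a(5.42) = 0.2668 × 1.024^(5.42−20) = 0.2668 × 0.7077 = 0.1888 d⁻¹.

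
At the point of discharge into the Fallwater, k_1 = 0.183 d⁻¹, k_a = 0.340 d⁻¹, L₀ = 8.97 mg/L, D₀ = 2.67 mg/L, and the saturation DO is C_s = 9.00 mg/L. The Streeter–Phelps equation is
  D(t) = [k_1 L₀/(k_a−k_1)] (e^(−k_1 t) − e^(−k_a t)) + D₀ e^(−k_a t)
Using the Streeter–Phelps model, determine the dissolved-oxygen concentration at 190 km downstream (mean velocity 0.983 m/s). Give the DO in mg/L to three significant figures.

DO ≈ 5.70 mg/L

Travel time t = x/v = 190 km / (0.983 m/s) = 190000 m / 0.983 m/s = 193300 s = 2.237 d.
k_1 L₀/(k_a−k_1) = 0.183×8.97/(0.340−0.183) = 1.642/0.1570 = 10.46 mg/L.
e^(−k_1 t) = e^(−0.183×2.237) = 0.6641; e^(−k_a t) = e^(−0.340×2.237) = 0.4674.
D = 10.46 × (0.6641 − 0.4674) + 2.67 × 0.4674 = 2.056 + 1.248 = 3.304 mg/L.
DO = C_s − D = 9.00 − 3.304 = 5.696 mg/L.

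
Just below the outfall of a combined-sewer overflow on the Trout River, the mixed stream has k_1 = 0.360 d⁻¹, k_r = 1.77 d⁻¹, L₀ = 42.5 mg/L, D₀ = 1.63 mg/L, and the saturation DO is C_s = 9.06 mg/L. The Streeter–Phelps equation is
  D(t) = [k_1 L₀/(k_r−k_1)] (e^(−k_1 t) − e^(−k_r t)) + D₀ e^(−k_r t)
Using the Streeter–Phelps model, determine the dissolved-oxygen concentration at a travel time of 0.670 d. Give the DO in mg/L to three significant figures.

k_1 L₀/(k_r−k_1) = 0.360×42.5/(1.77−0.360) = 15.30/1.410 = 10.85 mg/L.
e^(−k_1 t) = e^(−0.360×0.6700) = 0.7857; e^(−k_r t) = e^(−1.77×0.6700) = 0.3055.
D = 10.85 × (0.7857 − 0.3055) + 1.63 × 0.3055 = 5.211 + 0.4979 = 5.709 mg/L.
DO = C_s − D = 9.06 − 5.709 = 3.351 mg/L.

DO ≈ 3.35 mg/L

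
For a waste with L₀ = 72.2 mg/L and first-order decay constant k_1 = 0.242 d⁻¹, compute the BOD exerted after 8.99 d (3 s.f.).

y ≈ 64.0 mg/L

y_t = L₀(1 − e^(−k_1 t)) = 72.2 × (1 − e^(−0.242×8.99))
= 72.2 × (1 − 0.1135) = 72.2 × 0.8865 = 64.00 mg/L.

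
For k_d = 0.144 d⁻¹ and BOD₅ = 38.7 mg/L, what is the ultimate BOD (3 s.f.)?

BOD₅ = L₀(1 − e^(−5k_d)) ⇒ L₀ = BOD₅ / (1 − e^(−5×0.144))
= 38.7 / (1 − 0.4868) = 38.7 / 0.5132 = 75.40 mg/L.

L₀ ≈ 75.4 mg/L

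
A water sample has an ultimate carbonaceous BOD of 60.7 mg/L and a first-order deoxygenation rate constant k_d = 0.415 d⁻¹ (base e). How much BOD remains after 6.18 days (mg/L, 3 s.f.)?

L ≈ 4.67 mg/L

L_t = L₀ e^(−k_d t) = 60.7 × e^(−0.415×6.18) = 60.7 × 0.07694 = 4.670 mg/L.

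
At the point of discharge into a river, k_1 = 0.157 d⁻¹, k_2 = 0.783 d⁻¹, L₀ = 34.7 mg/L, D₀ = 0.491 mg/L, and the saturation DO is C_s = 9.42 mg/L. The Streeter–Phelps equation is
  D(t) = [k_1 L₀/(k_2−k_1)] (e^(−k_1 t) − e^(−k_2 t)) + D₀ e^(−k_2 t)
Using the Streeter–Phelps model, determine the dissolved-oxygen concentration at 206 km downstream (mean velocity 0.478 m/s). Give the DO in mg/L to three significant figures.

DO ≈ 5.61 mg/L

Travel time t = x/v = 206 km / (0.478 m/s) = 206000 m / 0.478 m/s = 431000 s = 4.988 d.
k_1 L₀/(k_2−k_1) = 0.157×34.7/(0.783−0.157) = 5.448/0.6260 = 8.703 mg/L.
e^(−k_1 t) = e^(−0.157×4.988) = 0.4570; e^(−k_2 t) = e^(−0.783×4.988) = 0.02013.
D = 8.703 × (0.4570 − 0.02013) + 0.491 × 0.02013 = 3.802 + 0.009883 = 3.812 mg/L.
DO = C_s − D = 9.42 − 3.812 = 5.608 mg/L.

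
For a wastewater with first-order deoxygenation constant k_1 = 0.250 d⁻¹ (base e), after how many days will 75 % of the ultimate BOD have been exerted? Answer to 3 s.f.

t ≈ 5.55 d

y/L₀ = 1 − e^(−k_1 t) = 0.75 ⇒ e^(−k_1 t) = 0.250
t = −ln(0.250) / 0.250 = 1.386 / 0.250 = 5.545 d.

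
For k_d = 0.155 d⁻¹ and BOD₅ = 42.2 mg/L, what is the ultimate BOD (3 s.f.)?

BOD₅ = L₀(1 − e^(−5k_d)) ⇒ L₀ = BOD₅ / (1 − e^(−5×0.155))
= 42.2 / (1 − 0.4607) = 42.2 / 0.5393 = 78.25 mg/L.

L₀ ≈ 78.3 mg/L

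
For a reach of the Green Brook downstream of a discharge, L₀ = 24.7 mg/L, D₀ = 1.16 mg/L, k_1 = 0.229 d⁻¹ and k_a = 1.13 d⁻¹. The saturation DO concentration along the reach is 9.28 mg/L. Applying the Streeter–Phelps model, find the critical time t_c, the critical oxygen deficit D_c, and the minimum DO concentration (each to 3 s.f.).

With k_a/k_1 = 4.934 and 1 − D₀(k_a−k_1)/(k_1 L₀) = 0.8152,
t_c = ln(4.934 × 0.8152) / (1.13 − 0.229) = ln(4.023) / 0.9010 = 1.392/0.9010 = 1.545 d.
L(t_c) = L₀ e^(−k_1 t_c) = 24.7 × 0.7020 = 17.34 mg/L, and at the critical point k_a D_c = k_1 L, so D_c = (0.229/1.13) × 17.34 = 3.514 mg/L.
Minimum DO = C_s − D_c = 9.28 − 3.514 = 5.766 mg/L.

t_c ≈ 1.54 d; D_c ≈ 3.51 mg/L; min DO ≈ 5.77 mg/L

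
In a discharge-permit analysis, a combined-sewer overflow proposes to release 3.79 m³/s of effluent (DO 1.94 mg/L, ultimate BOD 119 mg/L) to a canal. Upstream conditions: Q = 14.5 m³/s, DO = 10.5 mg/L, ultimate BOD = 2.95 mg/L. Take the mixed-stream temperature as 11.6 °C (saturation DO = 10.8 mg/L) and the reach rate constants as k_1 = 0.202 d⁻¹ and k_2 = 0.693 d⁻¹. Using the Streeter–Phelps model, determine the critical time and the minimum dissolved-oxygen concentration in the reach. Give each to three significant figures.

t_c ≈ 2.09 d; minimum DO ≈ 5.64 mg/L

Mixed DO = (14.5×10.5 + 3.79×1.94)/(14.5+3.79) = 159.6/18.29 = 8.726 mg/L.
Mixed L₀ = (14.5×2.95 + 3.79×119)/(18.29) = 493.8/18.29 = 27.00 mg/L.
Initial deficit D₀ = C_s − DO₀ = 10.8 − 8.726 = 2.074 mg/L.
t_c = (1/0.4910) ln[(0.693/0.202)(1 − 2.074×0.4910/(0.202×27.00))] = 2.037 × ln(2.790) = 2.090 d.
D_c = (0.202/0.693) × 27.00 × e^(−0.202×2.090) = 0.2915 × 27.00 × 0.6556 = 5.160 mg/L.
Minimum DO = 10.8 − 5.160 = 5.640 mg/L.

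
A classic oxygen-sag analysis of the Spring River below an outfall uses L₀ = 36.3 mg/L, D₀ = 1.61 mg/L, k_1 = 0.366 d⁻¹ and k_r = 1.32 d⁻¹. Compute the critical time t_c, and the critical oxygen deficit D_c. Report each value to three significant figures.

t_c = [1/(k_r−k_1)] ln[(k_r/k_1)(1 − D₀(k_r−k_1)/(k_1 L₀))]
= [1/(1.32−0.366)] ln[(1.32/0.366)(1 − 1.61×0.9540/(0.366×36.3))]
= (1/0.9540) ln[3.607 × 0.8844] = 1.048 × ln(3.190) = 1.048 × 1.160 = 1.216 d.
D_c = (k_1/k_r) L₀ e^(−k_1 t_c) = (0.366/1.32) × 36.3 × e^(−0.366×1.216) = 0.2773 × 36.3 × 0.6408 = 6.450 mg/L.

t_c ≈ 1.22 d; D_c ≈ 6.45 mg/L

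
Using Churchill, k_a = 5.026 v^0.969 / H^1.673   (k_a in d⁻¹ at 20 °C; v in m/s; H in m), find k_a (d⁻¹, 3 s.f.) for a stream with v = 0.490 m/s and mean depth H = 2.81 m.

k_a ≈ 0.447 d⁻¹

k_a = 5.026 × 0.490^0.969 / 2.81^1.673 = 5.026 × 0.5010 / 5.632 = 0.4470 d⁻¹.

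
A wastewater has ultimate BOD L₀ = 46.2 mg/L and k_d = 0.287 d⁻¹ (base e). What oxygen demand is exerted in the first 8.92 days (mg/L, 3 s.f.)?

y_t = L₀(1 − e^(−k_d t)) = 46.2 × (1 − e^(−0.287×8.92))
= 46.2 × (1 − 0.07730) = 46.2 × 0.9227 = 42.63 mg/L.

y ≈ 42.6 mg/L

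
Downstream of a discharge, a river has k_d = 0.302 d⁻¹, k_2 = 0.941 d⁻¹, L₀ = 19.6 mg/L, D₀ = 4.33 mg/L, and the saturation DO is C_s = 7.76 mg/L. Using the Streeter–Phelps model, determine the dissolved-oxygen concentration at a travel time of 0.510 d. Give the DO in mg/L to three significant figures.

DO ≈ 2.87 mg/L

k_d L₀/(k_2−k_d) = 0.302×19.6/(0.941−0.302) = 5.919/0.6390 = 9.263 mg/L.
e^(−k_d t) = e^(−0.302×0.5100) = 0.8573; e^(−k_2 t) = e^(−0.941×0.5100) = 0.6188.
D = 9.263 × (0.8573 − 0.6188) + 4.33 × 0.6188 = 2.208 + 2.680 = 4.888 mg/L.
DO = C_s − D = 7.76 − 4.888 = 2.872 mg/L.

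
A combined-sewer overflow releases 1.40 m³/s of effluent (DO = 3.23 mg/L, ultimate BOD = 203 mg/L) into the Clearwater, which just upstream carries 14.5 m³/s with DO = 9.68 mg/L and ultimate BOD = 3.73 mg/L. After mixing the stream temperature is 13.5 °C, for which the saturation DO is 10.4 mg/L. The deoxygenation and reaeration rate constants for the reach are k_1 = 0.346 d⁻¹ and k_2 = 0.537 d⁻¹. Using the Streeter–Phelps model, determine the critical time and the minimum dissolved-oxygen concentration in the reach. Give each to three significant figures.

t_c ≈ 2.12 d; minimum DO ≈ 3.82 mg/L

Mixed DO = (14.5×9.68 + 1.40×3.23)/(14.5+1.40) = 144.9/15.90 = 9.112 mg/L.
Mixed L₀ = (14.5×3.73 + 1.40×203)/(15.90) = 338.3/15.90 = 21.28 mg/L.
Initial deficit D₀ = C_s − DO₀ = 10.4 − 9.112 = 1.288 mg/L.
t_c = (1/0.1910) ln[(0.537/0.346)(1 − 1.288×0.1910/(0.346×21.28))] = 5.236 × ln(1.500) = 2.123 d.
D_c = (0.346/0.537) × 21.28 × e^(−0.346×2.123) = 0.6443 × 21.28 × 0.4796 = 6.575 mg/L.
Minimum DO = 10.4 − 6.575 = 3.825 mg/L.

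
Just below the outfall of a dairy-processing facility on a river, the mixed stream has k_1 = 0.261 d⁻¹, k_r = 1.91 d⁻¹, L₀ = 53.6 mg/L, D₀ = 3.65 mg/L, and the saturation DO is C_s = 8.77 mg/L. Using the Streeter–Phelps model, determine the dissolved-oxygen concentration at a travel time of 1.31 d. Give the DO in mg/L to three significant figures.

DO ≈ 3.14 mg/L

k_1 L₀/(k_r−k_1) = 0.261×53.6/(1.91−0.261) = 13.99/1.649 = 8.484 mg/L.
e^(−k_1 t) = e^(−0.261×1.310) = 0.7104; e^(−k_r t) = e^(−1.91×1.310) = 0.08191.
D = 8.484 × (0.7104 − 0.08191) + 3.65 × 0.08191 = 5.332 + 0.2990 = 5.631 mg/L.
DO = C_s − D = 8.77 − 5.631 = 3.139 mg/L.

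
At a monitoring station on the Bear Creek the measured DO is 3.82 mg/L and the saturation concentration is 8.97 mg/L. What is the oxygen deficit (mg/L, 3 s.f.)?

D ≈ 5.15 mg/L

D = C_s − C = 8.97 − 3.82 = 5.15 mg/L.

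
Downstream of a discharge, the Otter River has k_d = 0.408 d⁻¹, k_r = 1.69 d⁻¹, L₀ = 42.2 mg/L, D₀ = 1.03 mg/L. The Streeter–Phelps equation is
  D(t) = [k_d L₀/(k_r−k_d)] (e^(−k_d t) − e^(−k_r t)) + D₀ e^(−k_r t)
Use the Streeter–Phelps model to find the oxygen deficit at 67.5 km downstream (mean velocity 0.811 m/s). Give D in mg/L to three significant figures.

Travel time t = x/v = 67.5 km / (0.811 m/s) = 67500 m / 0.811 m/s = 83230 s = 0.9633 d.
k_d L₀/(k_r−k_d) = 0.408×42.2/(1.69−0.408) = 17.22/1.282 = 13.43 mg/L.
e^(−k_d t) = e^(−0.408×0.9633) = 0.6750; e^(−k_r t) = e^(−1.69×0.9633) = 0.1963.
D = 13.43 × (0.6750 − 0.1963) + 1.03 × 0.1963 = 6.429 + 0.2022 = 6.631 mg/L.

D ≈ 6.63 mg/L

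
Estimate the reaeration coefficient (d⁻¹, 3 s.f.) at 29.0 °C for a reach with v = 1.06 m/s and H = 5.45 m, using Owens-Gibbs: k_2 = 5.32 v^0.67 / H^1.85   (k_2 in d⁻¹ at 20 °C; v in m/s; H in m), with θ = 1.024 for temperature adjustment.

k_2 ≈ 0.297 d⁻¹

k_2(20) = 5.32 × 1.06^0.67 / 5.45^1.85 = 5.32 × 1.040 / 23.03 = 0.2402 d⁻¹.
k_2(29.0) = 0.2402 × 1.024^(29.0−20) = 0.2402 × 1.238 = 0.2973 d⁻¹.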